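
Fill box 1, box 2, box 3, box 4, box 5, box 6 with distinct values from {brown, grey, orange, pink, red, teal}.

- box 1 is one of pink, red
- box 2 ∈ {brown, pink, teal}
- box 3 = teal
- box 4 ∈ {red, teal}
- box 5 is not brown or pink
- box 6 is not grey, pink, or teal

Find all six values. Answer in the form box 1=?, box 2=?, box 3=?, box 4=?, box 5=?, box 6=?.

box 1=pink, box 2=brown, box 3=teal, box 4=red, box 5=grey, box 6=orange

box 3 must be teal (only option left). Remove teal from box 2, box 4, box 5.
box 4 must be red (only option left). Strike red from box 1, box 5, box 6.
box 1's domain is down to {pink}, so box 1 = pink. Strike pink from box 2.
box 2 must be brown (only option left). Strike brown from box 6.
That leaves box 6 = orange. So box 5 can't be orange.
box 5 has just one choice, so box 5 = grey.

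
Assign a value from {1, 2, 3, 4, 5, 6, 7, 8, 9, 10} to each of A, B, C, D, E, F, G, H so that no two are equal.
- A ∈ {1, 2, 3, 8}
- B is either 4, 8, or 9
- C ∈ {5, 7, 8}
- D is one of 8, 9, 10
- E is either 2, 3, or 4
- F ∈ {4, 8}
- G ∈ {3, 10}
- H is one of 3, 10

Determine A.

1

G and H share exactly the 2 values {3, 10}; by pigeonhole those values go to them, so strike 3, 10 from A, D, E.
B, D, F share exactly the 3 values {4, 8, 9}; by pigeonhole those values go to them, so strike 4, 8, 9 from A, C, E.
E's domain is down to {2}, so E = 2. Strike 2 from A.
So A = 1.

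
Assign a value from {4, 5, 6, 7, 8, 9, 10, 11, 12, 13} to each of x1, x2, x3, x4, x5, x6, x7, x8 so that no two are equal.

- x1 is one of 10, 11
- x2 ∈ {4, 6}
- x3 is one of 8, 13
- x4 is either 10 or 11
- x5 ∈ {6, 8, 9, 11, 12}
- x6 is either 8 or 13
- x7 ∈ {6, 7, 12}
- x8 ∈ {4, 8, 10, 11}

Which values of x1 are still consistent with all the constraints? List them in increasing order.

x1 and x4 between them cover only {10, 11} — a naked pair. Remove those values from x5, x8.
x3 and x6 share exactly the 2 values {8, 13}; by pigeonhole those values go to them, so strike 8, 13 from x5, x8.
x8 must be 4 (only option left). Strike 4 from x2.
x2 must be 6 (only option left). Strike 6 from x5, x7.
No further eliminations apply; x1 can still be any of 10, 11.

10, 11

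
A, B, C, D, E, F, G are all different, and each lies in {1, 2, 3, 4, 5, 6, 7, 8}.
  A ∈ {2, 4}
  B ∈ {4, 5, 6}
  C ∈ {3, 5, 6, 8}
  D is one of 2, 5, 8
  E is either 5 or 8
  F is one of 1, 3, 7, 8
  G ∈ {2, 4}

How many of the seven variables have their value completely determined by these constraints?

A and G between them cover only {2, 4} — a naked pair. Remove those values from B, D.
D and E between them cover only {5, 8} — a naked pair. Remove those values from B, C, F.
B must be 6 (only option left). Remove 6 from C.
C must be 3 (only option left). Eliminate 3 elsewhere: F.
Determined: B=6, C=3. The other variables each still have more than one consistent value. That makes 2.

2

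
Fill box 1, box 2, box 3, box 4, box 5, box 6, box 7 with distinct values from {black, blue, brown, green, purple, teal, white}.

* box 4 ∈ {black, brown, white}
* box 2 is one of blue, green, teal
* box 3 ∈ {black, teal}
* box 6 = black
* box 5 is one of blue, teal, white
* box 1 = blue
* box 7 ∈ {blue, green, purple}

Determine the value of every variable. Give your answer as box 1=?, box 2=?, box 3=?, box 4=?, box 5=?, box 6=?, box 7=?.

box 1=blue, box 2=green, box 3=teal, box 4=brown, box 5=white, box 6=black, box 7=purple

box 1's domain is down to {blue}, so box 1 = blue. Eliminate blue elsewhere: box 2, box 5, box 7.
box 6's domain is down to {black}, so box 6 = black. So box 3, box 4 can't be black.
box 3 must be teal (only option left). Remove teal from box 2, box 5.
box 5 must be white (only option left). Strike white from box 4.
box 2 has just one choice, so box 2 = green. Remove green from box 7.
box 4 has just one choice, so box 4 = brown.
box 7 must be purple (only option left).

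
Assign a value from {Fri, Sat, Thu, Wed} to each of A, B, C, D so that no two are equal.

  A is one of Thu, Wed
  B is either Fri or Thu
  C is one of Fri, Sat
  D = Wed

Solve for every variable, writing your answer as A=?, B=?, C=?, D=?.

A=Thu, B=Fri, C=Sat, D=Wed

D must be Wed (only option left). Strike Wed from A.
A has just one choice, so A = Thu. Remove Thu from B.
That leaves B = Fri. Eliminate Fri elsewhere: C.
C has just one choice, so C = Sat.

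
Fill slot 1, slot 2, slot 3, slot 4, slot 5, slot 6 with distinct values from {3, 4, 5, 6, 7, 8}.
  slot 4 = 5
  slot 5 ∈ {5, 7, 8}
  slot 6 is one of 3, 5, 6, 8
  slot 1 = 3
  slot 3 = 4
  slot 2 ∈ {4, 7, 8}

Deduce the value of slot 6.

slot 1 must be 3 (only option left). Eliminate 3 elsewhere: slot 6.
slot 3's domain is down to {4}, so slot 3 = 4. So slot 2 can't be 4.
slot 4 has just one choice, so slot 4 = 5. Remove 5 from slot 5, slot 6.
The 3 still-open variables draw from only 3 values {6, 7, 8}, so each is used; only slot 6 can be 6, hence slot 6 = 6.

6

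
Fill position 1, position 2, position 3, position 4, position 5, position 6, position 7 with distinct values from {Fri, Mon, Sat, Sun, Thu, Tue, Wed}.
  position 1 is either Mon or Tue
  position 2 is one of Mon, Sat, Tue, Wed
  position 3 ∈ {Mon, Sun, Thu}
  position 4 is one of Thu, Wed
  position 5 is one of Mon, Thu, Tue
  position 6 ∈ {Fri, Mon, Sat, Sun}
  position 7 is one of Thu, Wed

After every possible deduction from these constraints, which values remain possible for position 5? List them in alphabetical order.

Mon, Tue

Among the 7 variables, Fri fits only position 6 (and all 7 values in {Fri, Mon, Sat, Sun, Thu, Tue, Wed} must be used), so position 6 = Fri.
The 6 still-open variables draw from only 6 values {Mon, Sat, Sun, Thu, Tue, Wed}, so each is used; only position 2 can be Sat, hence position 2 = Sat.
Among the 5 still-open variables, Sun fits only position 3 (and all 5 values in {Mon, Sun, Thu, Tue, Wed} must be used), so position 3 = Sun.
position 4 and position 7 share exactly the 2 values {Thu, Wed}; by pigeonhole those values go to them, so strike Thu, Wed from position 5.
No further eliminations apply; position 5 can still be any of Mon, Tue.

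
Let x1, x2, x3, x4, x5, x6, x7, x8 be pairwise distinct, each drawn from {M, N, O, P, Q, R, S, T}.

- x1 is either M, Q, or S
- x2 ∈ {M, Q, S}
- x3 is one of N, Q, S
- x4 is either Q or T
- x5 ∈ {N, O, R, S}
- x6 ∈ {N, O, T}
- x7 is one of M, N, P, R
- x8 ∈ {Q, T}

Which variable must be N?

x3

Among the 8 variables, P fits only x7 (and all 8 values in {M, N, O, P, Q, R, S, T} must be used), so x7 = P.
Among the 7 still-open variables, R fits only x5 (and all 7 values in {M, N, O, Q, R, S, T} must be used), so x5 = R.
The 6 still-open variables draw from only 6 values {M, N, O, Q, S, T}, so each is used; only x6 can be O, hence x6 = O.
Among the 5 still-open variables, N fits only x3 (and all 5 values in {M, N, Q, S, T} must be used), so x3 = N.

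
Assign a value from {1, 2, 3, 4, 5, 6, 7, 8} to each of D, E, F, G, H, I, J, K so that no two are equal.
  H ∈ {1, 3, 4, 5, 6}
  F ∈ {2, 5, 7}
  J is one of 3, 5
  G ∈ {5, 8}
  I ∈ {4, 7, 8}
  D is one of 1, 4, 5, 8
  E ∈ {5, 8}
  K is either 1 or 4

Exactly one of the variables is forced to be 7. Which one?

The 8 variables together cover exactly {1, 2, 3, 4, 5, 6, 7, 8} — 8 values for 8 variables — and 2 appears only in F's list, so F = 2.
Among the 7 still-open variables, 6 fits only H (and all 7 values in {1, 3, 4, 5, 6, 7, 8} must be used), so H = 6.
The 6 still-open variables draw from only 6 values {1, 3, 4, 5, 7, 8}, so each is used; only J can be 3, hence J = 3.
The 5 still-open variables together cover exactly {1, 4, 5, 7, 8} — 5 values for 5 variables — and 7 appears only in I's list, so I = 7.

I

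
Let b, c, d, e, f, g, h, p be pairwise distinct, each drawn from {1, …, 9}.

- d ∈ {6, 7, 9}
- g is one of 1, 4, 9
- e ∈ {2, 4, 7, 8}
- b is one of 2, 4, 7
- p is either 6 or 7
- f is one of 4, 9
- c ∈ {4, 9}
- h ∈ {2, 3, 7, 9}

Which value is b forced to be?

The 8 variables together cover exactly {1, 2, 3, 4, 6, 7, 8, 9} — 8 values for 8 variables — and 1 appears only in g's list, so g = 1.
The 7 still-open variables together cover exactly {2, 3, 4, 6, 7, 8, 9} — 7 values for 7 variables — and 3 appears only in h's list, so h = 3.
Among the 6 still-open variables, 8 fits only e (and all 6 values in {2, 4, 6, 7, 8, 9} must be used), so e = 8.
The 5 still-open variables draw from only 5 values {2, 4, 6, 7, 9}, so each is used; only b can be 2, hence b = 2.

2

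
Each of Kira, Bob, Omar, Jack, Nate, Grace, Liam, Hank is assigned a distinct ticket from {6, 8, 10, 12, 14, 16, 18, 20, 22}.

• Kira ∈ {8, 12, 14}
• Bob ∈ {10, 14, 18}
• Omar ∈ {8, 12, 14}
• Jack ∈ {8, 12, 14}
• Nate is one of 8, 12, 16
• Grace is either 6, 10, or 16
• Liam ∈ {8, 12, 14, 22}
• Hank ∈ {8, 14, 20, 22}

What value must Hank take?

20

Kira, Omar, Jack between them cover only {8, 12, 14} — a naked triple. Remove those values from Bob, Nate, Liam, Hank.
Nate has just one choice, so Nate = 16. Strike 16 from Grace.
Liam must be 22 (only option left). Remove 22 from Hank.
So Hank = 20.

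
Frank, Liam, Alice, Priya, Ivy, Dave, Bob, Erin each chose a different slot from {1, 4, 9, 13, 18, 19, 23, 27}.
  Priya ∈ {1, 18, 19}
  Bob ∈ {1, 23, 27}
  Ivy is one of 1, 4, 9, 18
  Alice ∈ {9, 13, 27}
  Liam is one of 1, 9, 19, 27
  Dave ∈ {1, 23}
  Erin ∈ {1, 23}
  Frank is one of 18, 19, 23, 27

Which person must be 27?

The 8 variables together cover exactly {1, 4, 9, 13, 18, 19, 23, 27} — 8 values for 8 variables — and 4 appears only in Ivy's list, so Ivy = 4.
Among the 7 still-open variables, 13 fits only Alice (and all 7 values in {1, 9, 13, 18, 19, 23, 27} must be used), so Alice = 13.
The 6 still-open variables together cover exactly {1, 9, 18, 19, 23, 27} — 6 values for 6 variables — and 9 appears only in Liam's list, so Liam = 9.
Dave and Erin between them cover only {1, 23} — a naked pair. Remove those values from Frank, Priya, Bob.
So 27 goes to Bob.

Bob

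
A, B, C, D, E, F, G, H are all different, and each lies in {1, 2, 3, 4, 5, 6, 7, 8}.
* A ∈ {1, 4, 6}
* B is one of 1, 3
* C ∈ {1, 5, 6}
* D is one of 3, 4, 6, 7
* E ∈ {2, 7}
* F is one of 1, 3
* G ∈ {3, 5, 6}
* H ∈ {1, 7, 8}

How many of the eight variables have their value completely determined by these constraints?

4

The 8 variables together cover exactly {1, 2, 3, 4, 5, 6, 7, 8} — 8 values for 8 variables — and 2 appears only in E's list, so E = 2.
The 7 still-open variables together cover exactly {1, 3, 4, 5, 6, 7, 8} — 7 values for 7 variables — and 8 appears only in H's list, so H = 8.
Among the 6 still-open variables, 7 fits only D (and all 6 values in {1, 3, 4, 5, 6, 7} must be used), so D = 7.
The 5 still-open variables draw from only 5 values {1, 3, 4, 5, 6}, so each is used; only A can be 4, hence A = 4.
The 2 variables B and F are confined to {1, 3}, which locks those values in; drop them from C, G.
Determined: A=4, D=7, E=2, H=8. The other variables each still have more than one consistent value. That makes 4.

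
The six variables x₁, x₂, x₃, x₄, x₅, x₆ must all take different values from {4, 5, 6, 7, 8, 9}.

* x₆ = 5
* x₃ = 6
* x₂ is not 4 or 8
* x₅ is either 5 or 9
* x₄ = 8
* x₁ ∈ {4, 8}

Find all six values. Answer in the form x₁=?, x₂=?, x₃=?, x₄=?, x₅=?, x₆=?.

x₃'s domain is down to {6}, so x₃ = 6. Strike 6 from x₂.
x₄ must be 8 (only option left). Eliminate 8 elsewhere: x₁.
That leaves x₆ = 5. Strike 5 from x₂, x₅.
That leaves x₁ = 4.
That leaves x₅ = 9. So x₂ can't be 9.
x₂ must be 7 (only option left).

x₁=4, x₂=7, x₃=6, x₄=8, x₅=9, x₆=5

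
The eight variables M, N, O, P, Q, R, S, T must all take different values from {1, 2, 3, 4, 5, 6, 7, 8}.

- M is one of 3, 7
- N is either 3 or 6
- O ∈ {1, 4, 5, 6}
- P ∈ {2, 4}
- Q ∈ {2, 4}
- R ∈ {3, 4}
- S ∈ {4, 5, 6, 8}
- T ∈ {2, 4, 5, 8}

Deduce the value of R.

3

Among the 8 variables, 1 fits only O (and all 8 values in {1, 2, 3, 4, 5, 6, 7, 8} must be used), so O = 1.
The 7 still-open variables together cover exactly {2, 3, 4, 5, 6, 7, 8} — 7 values for 7 variables — and 7 appears only in M's list, so M = 7.
The 2 variables P and Q are confined to {2, 4}, which locks those values in; drop them from R, S, T.
So R = 3.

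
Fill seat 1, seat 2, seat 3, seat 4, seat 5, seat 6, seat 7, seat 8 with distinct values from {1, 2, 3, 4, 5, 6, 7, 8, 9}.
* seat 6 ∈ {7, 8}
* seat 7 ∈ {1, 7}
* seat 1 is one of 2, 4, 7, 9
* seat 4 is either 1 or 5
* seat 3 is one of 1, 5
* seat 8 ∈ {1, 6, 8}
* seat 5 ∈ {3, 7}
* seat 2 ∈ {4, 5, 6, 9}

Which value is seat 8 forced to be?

seat 3 and seat 4 share exactly the 2 values {1, 5}; by pigeonhole those values go to them, so strike 1, 5 from seat 2, seat 7, seat 8.
seat 7 has just one choice, so seat 7 = 7. Eliminate 7 elsewhere: seat 1, seat 5, seat 6.
seat 5 has just one choice, so seat 5 = 3.
seat 6's domain is down to {8}, so seat 6 = 8. Strike 8 from seat 8.
So seat 8 = 6.

6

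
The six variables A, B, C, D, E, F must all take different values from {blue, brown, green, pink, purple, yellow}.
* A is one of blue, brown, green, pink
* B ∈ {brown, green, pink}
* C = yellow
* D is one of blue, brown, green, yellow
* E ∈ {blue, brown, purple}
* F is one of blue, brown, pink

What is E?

C must be yellow (only option left). So D can't be yellow.
The 5 still-open variables together cover exactly {blue, brown, green, pink, purple} — 5 values for 5 variables — and purple appears only in E's list, so E = purple.

purple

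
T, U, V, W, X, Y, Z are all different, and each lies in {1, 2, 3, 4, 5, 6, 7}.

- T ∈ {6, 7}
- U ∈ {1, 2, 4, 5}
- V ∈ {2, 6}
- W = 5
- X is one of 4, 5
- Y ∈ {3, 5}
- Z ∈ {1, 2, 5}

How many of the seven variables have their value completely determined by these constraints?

W has just one choice, so W = 5. Eliminate 5 elsewhere: U, X, Y, Z.
X has just one choice, so X = 4. Eliminate 4 elsewhere: U.
Y's domain is down to {3}, so Y = 3.
The 4 still-open variables draw from only 4 values {1, 2, 6, 7}, so each is used; only T can be 7, hence T = 7.
The 3 still-open variables draw from only 3 values {1, 2, 6}, so each is used; only V can be 6, hence V = 6.
Determined: T=7, V=6, W=5, X=4, Y=3. The other variables each still have more than one consistent value. That makes 5.

5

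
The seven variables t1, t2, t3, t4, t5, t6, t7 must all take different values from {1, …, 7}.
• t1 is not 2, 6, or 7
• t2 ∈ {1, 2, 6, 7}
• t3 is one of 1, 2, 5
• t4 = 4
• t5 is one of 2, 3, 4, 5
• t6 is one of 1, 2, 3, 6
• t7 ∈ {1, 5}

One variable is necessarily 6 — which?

t4's domain is down to {4}, so t4 = 4. Remove 4 from t1, t5.
The 6 still-open variables together cover exactly {1, 2, 3, 5, 6, 7} — 6 values for 6 variables — and 7 appears only in t2's list, so t2 = 7.
The 5 still-open variables together cover exactly {1, 2, 3, 5, 6} — 5 values for 5 variables — and 6 appears only in t6's list, so t6 = 6.

t6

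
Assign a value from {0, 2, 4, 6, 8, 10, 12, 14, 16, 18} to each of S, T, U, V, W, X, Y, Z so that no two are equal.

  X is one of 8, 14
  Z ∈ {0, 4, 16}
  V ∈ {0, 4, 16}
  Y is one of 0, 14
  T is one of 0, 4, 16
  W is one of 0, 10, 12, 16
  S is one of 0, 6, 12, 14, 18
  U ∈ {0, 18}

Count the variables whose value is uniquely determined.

T, V, Z between them cover only {0, 4, 16} — a naked triple. Remove those values from S, U, W, Y.
U must be 18 (only option left). Eliminate 18 elsewhere: S.
That leaves Y = 14. So S, X can't be 14.
X must be 8 (only option left).
Determined: U=18, X=8, Y=14. The other variables each still have more than one consistent value. That makes 3.

3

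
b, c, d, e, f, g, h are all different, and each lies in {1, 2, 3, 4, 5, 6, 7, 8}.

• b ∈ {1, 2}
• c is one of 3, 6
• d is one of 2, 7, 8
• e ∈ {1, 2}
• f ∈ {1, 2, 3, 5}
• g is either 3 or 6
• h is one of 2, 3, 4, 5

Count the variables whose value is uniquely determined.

b and e share exactly the 2 values {1, 2}; by pigeonhole those values go to them, so strike 1, 2 from d, f, h.
The 2 variables c and g are confined to {3, 6}, which locks those values in; drop them from f, h.
f's domain is down to {5}, so f = 5. Remove 5 from h.
h has just one choice, so h = 4.
Determined: f=5, h=4. The other variables each still have more than one consistent value. That makes 2.

2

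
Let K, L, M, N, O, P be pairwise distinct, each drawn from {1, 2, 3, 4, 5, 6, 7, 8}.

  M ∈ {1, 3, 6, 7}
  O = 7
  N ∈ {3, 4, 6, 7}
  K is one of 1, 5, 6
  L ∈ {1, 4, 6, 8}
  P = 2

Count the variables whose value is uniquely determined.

O must be 7 (only option left). Remove 7 from M, N.
P must be 2 (only option left).
Determined: O=7, P=2. The other variables each still have more than one consistent value. That makes 2.

2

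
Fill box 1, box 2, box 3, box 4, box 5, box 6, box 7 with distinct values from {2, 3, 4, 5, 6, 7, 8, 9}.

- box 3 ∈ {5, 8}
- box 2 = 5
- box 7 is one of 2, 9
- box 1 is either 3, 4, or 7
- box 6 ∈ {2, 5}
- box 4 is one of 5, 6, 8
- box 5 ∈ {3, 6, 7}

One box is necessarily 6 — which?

box 4

box 2's domain is down to {5}, so box 2 = 5. Strike 5 from box 3, box 4, box 6.
box 3's domain is down to {8}, so box 3 = 8. Remove 8 from box 4.
So 6 goes to box 4.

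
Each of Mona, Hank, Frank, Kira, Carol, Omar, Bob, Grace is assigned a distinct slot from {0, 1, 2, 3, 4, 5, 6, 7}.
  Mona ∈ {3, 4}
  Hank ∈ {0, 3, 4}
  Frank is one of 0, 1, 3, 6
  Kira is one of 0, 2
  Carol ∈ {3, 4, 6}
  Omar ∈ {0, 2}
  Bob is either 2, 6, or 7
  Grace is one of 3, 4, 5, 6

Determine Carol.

The 8 variables together cover exactly {0, 1, 2, 3, 4, 5, 6, 7} — 8 values for 8 variables — and 1 appears only in Frank's list, so Frank = 1.
Among the 7 still-open variables, 5 fits only Grace (and all 7 values in {0, 2, 3, 4, 5, 6, 7} must be used), so Grace = 5.
The 6 still-open variables together cover exactly {0, 2, 3, 4, 6, 7} — 6 values for 6 variables — and 7 appears only in Bob's list, so Bob = 7.
The 5 still-open variables draw from only 5 values {0, 2, 3, 4, 6}, so each is used; only Carol can be 6, hence Carol = 6.

6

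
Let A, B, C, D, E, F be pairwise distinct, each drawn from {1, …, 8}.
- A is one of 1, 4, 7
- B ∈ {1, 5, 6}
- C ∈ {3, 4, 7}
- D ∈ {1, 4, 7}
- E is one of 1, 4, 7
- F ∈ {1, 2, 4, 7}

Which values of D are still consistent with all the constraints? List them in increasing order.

A, D, E share exactly the 3 values {1, 4, 7}; by pigeonhole those values go to them, so strike 1, 4, 7 from B, C, F.
That leaves C = 3.
F must be 2 (only option left).
No further eliminations apply; D can still be any of 1, 4, 7.

1, 4, 7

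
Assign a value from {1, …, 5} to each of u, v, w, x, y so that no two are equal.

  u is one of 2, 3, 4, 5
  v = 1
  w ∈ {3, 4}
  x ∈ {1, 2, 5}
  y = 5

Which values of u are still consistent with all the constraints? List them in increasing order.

3, 4

v's domain is down to {1}, so v = 1. So x can't be 1.
y has just one choice, so y = 5. Remove 5 from u, x.
x's domain is down to {2}, so x = 2. Eliminate 2 elsewhere: u.
No further eliminations apply; u can still be any of 3, 4.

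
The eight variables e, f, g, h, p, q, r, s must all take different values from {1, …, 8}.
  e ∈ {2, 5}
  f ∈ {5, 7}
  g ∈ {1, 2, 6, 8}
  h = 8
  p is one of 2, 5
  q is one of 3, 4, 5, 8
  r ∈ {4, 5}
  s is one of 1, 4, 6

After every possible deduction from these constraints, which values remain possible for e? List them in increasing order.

2, 5

h must be 8 (only option left). Strike 8 from g, q.
The 7 still-open variables together cover exactly {1, 2, 3, 4, 5, 6, 7} — 7 values for 7 variables — and 3 appears only in q's list, so q = 3.
Among the 6 still-open variables, 7 fits only f (and all 6 values in {1, 2, 4, 5, 6, 7} must be used), so f = 7.
e and p share exactly the 2 values {2, 5}; by pigeonhole those values go to them, so strike 2, 5 from g, r.
r must be 4 (only option left). Eliminate 4 elsewhere: s.
No further eliminations apply; e can still be any of 2, 5.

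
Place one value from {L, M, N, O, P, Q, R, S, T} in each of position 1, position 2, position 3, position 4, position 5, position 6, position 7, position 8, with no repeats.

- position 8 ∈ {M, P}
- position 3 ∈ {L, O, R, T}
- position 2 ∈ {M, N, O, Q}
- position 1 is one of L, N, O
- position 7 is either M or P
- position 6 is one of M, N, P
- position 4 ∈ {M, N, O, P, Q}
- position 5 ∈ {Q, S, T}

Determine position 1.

position 7 and position 8 between them cover only {M, P} — a naked pair. Remove those values from position 2, position 4, position 6.
position 6 has just one choice, so position 6 = N. Remove N from position 1, position 2, position 4.
The 2 variables position 2 and position 4 are confined to {O, Q}, which locks those values in; drop them from position 1, position 3, position 5.
So position 1 = L.

L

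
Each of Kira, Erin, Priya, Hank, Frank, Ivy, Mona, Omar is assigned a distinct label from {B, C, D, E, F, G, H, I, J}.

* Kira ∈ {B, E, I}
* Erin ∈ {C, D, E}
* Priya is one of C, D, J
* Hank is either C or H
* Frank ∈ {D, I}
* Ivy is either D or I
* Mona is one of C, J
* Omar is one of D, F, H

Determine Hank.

H

The 8 variables draw from only 8 values {B, C, D, E, F, H, I, J}, so each is used; only Kira can be B, hence Kira = B.
The 7 still-open variables together cover exactly {C, D, E, F, H, I, J} — 7 values for 7 variables — and E appears only in Erin's list, so Erin = E.
The 6 still-open variables together cover exactly {C, D, F, H, I, J} — 6 values for 6 variables — and F appears only in Omar's list, so Omar = F.
Among the 5 still-open variables, H fits only Hank (and all 5 values in {C, D, H, I, J} must be used), so Hank = H.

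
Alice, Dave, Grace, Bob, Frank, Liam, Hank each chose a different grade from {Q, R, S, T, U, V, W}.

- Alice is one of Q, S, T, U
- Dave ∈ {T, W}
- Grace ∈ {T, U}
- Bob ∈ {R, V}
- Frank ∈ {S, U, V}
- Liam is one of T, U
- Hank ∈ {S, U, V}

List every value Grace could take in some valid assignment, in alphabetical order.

T, U

The 7 variables draw from only 7 values {Q, R, S, T, U, V, W}, so each is used; only Alice can be Q, hence Alice = Q.
The 6 still-open variables draw from only 6 values {R, S, T, U, V, W}, so each is used; only Bob can be R, hence Bob = R.
The 5 still-open variables draw from only 5 values {S, T, U, V, W}, so each is used; only Dave can be W, hence Dave = W.
The 2 variables Grace and Liam are confined to {T, U}, which locks those values in; drop them from Frank, Hank.
No further eliminations apply; Grace can still be any of T, U.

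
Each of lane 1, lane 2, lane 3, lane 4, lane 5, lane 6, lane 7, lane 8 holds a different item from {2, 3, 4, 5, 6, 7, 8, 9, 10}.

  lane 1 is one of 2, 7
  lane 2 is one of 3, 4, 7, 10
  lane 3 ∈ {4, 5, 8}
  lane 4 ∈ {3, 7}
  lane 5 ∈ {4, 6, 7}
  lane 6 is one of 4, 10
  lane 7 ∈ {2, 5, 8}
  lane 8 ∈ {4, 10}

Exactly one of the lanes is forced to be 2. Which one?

lane 1

The 8 variables draw from only 8 values {2, 3, 4, 5, 6, 7, 8, 10}, so each is used; only lane 5 can be 6, hence lane 5 = 6.
The 2 variables lane 6 and lane 8 are confined to {4, 10}, which locks those values in; drop them from lane 2, lane 3.
lane 2 and lane 4 between them cover only {3, 7} — a naked pair. Remove those values from lane 1.
So 2 goes to lane 1.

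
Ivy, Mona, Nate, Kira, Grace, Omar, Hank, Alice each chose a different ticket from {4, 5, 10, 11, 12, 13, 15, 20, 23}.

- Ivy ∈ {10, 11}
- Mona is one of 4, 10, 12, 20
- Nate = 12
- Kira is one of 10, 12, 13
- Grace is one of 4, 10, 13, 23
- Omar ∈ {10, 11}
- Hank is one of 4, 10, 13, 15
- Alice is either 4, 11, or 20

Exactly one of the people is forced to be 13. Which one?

Nate has just one choice, so Nate = 12. Strike 12 from Mona, Kira.
The 7 still-open variables together cover exactly {4, 10, 11, 13, 15, 20, 23} — 7 values for 7 variables — and 15 appears only in Hank's list, so Hank = 15.
Among the 6 still-open variables, 23 fits only Grace (and all 6 values in {4, 10, 11, 13, 20, 23} must be used), so Grace = 23.
Among the 5 still-open variables, 13 fits only Kira (and all 5 values in {4, 10, 11, 13, 20} must be used), so Kira = 13.

Kira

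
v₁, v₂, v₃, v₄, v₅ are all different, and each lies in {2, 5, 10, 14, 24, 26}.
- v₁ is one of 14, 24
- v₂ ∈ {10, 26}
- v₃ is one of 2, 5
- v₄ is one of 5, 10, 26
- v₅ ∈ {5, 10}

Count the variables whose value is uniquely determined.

v₂, v₄, v₅ between them cover only {5, 10, 26} — a naked triple. Remove those values from v₃.
That leaves v₃ = 2.
Determined: v₃=2. The other variables each still have more than one consistent value. That makes 1.

1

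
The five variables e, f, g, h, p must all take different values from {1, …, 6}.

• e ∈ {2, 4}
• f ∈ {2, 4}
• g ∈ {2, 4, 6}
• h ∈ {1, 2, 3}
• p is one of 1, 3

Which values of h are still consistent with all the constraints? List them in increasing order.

1, 3

Among the 5 variables, 6 fits only g (and all 5 values in {1, 2, 3, 4, 6} must be used), so g = 6.
e and f share exactly the 2 values {2, 4}; by pigeonhole those values go to them, so strike 2, 4 from h.
No further eliminations apply; h can still be any of 1, 3.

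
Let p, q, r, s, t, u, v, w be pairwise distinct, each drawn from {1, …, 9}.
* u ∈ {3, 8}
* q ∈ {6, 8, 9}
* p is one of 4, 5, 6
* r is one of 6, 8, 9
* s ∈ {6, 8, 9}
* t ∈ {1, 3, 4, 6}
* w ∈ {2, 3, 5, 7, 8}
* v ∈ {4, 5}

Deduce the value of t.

1

The 3 variables q, r, s are confined to {6, 8, 9}, which locks those values in; drop them from p, t, u, w.
u has just one choice, so u = 3. Remove 3 from t, w.
The 2 variables p and v are confined to {4, 5}, which locks those values in; drop them from t, w.
So t = 1.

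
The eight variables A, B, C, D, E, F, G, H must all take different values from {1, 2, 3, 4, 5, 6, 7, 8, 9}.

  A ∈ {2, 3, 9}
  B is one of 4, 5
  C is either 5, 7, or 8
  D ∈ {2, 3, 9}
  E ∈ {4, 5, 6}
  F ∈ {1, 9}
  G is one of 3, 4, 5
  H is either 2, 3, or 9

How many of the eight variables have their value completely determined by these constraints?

A, D, H between them cover only {2, 3, 9} — a naked triple. Remove those values from F, G.
F has just one choice, so F = 1.
The 2 variables B and G are confined to {4, 5}, which locks those values in; drop them from C, E.
E's domain is down to {6}, so E = 6.
Determined: E=6, F=1. The other variables each still have more than one consistent value. That makes 2.

2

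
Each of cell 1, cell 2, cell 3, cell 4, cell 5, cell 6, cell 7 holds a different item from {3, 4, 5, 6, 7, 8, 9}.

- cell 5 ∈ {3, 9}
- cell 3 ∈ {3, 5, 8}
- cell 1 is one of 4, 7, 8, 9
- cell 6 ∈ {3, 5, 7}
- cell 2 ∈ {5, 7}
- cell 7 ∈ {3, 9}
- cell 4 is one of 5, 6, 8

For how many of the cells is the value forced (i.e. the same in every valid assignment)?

Among the 7 variables, 4 fits only cell 1 (and all 7 values in {3, 4, 5, 6, 7, 8, 9} must be used), so cell 1 = 4.
The 6 still-open variables together cover exactly {3, 5, 6, 7, 8, 9} — 6 values for 6 variables — and 6 appears only in cell 4's list, so cell 4 = 6.
Among the 5 still-open variables, 8 fits only cell 3 (and all 5 values in {3, 5, 7, 8, 9} must be used), so cell 3 = 8.
cell 5 and cell 7 share exactly the 2 values {3, 9}; by pigeonhole those values go to them, so strike 3, 9 from cell 6.
Determined: cell 1=4, cell 3=8, cell 4=6. The other cells each still have more than one consistent value. That makes 3.

3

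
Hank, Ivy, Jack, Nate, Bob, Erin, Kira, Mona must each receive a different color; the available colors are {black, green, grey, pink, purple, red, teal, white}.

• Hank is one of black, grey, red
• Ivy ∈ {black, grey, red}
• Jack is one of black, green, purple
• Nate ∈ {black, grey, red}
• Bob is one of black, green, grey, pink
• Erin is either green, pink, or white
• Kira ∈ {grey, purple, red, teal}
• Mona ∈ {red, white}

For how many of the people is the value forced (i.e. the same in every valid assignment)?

Among the 8 variables, teal fits only Kira (and all 8 values in {black, green, grey, pink, purple, red, teal, white} must be used), so Kira = teal.
The 7 still-open variables draw from only 7 values {black, green, grey, pink, purple, red, white}, so each is used; only Jack can be purple, hence Jack = purple.
Hank, Ivy, Nate between them cover only {black, grey, red} — a naked triple. Remove those values from Bob, Mona.
Mona has just one choice, so Mona = white. Remove white from Erin.
Determined: Jack=purple, Kira=teal, Mona=white. The other people each still have more than one consistent value. That makes 3.

3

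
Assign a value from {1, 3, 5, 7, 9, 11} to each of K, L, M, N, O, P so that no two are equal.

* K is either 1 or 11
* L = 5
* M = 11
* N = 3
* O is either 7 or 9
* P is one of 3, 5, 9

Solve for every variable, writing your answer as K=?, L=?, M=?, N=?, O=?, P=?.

L has just one choice, so L = 5. Eliminate 5 elsewhere: P.
M must be 11 (only option left). Remove 11 from K.
N's domain is down to {3}, so N = 3. Eliminate 3 elsewhere: P.
That leaves P = 9. So O can't be 9.
K's domain is down to {1}, so K = 1.
O has just one choice, so O = 7.

K=1, L=5, M=11, N=3, O=7, P=9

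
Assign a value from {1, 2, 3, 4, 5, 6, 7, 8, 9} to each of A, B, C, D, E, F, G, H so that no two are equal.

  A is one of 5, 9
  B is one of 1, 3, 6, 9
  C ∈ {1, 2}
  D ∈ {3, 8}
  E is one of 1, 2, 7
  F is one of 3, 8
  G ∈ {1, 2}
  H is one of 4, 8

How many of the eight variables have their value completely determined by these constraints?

The 2 variables C and G are confined to {1, 2}, which locks those values in; drop them from B, E.
That leaves E = 7.
The 2 variables D and F are confined to {3, 8}, which locks those values in; drop them from B, H.
That leaves H = 4.
Determined: E=7, H=4. The other variables each still have more than one consistent value. That makes 2.

2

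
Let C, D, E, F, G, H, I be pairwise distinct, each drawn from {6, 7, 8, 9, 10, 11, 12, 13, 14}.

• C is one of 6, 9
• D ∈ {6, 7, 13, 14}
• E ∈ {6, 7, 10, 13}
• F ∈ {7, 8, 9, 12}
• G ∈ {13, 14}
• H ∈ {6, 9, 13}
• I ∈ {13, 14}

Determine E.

10

G and I share exactly the 2 values {13, 14}; by pigeonhole those values go to them, so strike 13, 14 from D, E, H.
C and H between them cover only {6, 9} — a naked pair. Remove those values from D, E, F.
That leaves D = 7. Remove 7 from E, F.
So E = 10.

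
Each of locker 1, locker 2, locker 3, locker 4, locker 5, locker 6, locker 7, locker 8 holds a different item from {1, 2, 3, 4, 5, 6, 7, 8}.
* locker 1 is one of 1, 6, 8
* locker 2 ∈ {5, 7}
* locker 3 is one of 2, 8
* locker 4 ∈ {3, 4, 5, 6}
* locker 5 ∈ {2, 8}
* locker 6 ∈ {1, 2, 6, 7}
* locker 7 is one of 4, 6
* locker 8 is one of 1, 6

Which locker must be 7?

Among the 8 variables, 3 fits only locker 4 (and all 8 values in {1, 2, 3, 4, 5, 6, 7, 8} must be used), so locker 4 = 3.
The 7 still-open variables together cover exactly {1, 2, 4, 5, 6, 7, 8} — 7 values for 7 variables — and 4 appears only in locker 7's list, so locker 7 = 4.
Among the 6 still-open variables, 5 fits only locker 2 (and all 6 values in {1, 2, 5, 6, 7, 8} must be used), so locker 2 = 5.
Among the 5 still-open variables, 7 fits only locker 6 (and all 5 values in {1, 2, 6, 7, 8} must be used), so locker 6 = 7.

locker 6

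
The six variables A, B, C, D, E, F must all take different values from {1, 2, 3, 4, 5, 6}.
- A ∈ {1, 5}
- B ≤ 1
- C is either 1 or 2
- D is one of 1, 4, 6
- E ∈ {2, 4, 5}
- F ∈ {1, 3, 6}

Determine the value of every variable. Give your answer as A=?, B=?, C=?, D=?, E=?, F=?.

B's domain is down to {1}, so B = 1. Strike 1 from A, C, D, F.
C's domain is down to {2}, so C = 2. Eliminate 2 elsewhere: E.
A's domain is down to {5}, so A = 5. Remove 5 from E.
E's domain is down to {4}, so E = 4. Eliminate 4 elsewhere: D.
D has just one choice, so D = 6. Strike 6 from F.
F has just one choice, so F = 3.

A=5, B=1, C=2, D=6, E=4, F=3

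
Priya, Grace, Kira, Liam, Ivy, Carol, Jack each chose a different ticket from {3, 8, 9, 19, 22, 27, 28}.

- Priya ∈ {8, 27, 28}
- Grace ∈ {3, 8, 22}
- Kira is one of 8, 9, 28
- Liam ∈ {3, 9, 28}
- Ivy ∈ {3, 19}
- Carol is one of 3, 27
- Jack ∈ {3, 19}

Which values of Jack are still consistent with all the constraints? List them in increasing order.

3, 19

The 7 variables together cover exactly {3, 8, 9, 19, 22, 27, 28} — 7 values for 7 variables — and 22 appears only in Grace's list, so Grace = 22.
Ivy and Jack share exactly the 2 values {3, 19}; by pigeonhole those values go to them, so strike 3, 19 from Liam, Carol.
Carol's domain is down to {27}, so Carol = 27. Eliminate 27 elsewhere: Priya.
No further eliminations apply; Jack can still be any of 3, 19.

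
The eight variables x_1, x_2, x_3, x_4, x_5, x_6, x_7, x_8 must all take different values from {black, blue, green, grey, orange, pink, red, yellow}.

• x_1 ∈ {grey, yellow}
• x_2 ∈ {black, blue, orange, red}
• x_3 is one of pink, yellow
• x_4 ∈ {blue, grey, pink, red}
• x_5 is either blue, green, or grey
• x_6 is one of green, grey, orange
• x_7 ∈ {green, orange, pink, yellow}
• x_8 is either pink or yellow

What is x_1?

The 8 variables together cover exactly {black, blue, green, grey, orange, pink, red, yellow} — 8 values for 8 variables — and black appears only in x_2's list, so x_2 = black.
The 7 still-open variables together cover exactly {blue, green, grey, orange, pink, red, yellow} — 7 values for 7 variables — and red appears only in x_4's list, so x_4 = red.
The 6 still-open variables together cover exactly {blue, green, grey, orange, pink, yellow} — 6 values for 6 variables — and blue appears only in x_5's list, so x_5 = blue.
x_3 and x_8 between them cover only {pink, yellow} — a naked pair. Remove those values from x_1, x_7.
So x_1 = grey.

grey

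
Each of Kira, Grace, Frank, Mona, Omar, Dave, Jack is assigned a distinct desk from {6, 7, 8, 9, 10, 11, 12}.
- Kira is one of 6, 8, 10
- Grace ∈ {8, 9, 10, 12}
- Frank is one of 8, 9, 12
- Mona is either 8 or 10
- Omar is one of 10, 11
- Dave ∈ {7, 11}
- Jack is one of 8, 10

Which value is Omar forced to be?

11

The 7 variables draw from only 7 values {6, 7, 8, 9, 10, 11, 12}, so each is used; only Kira can be 6, hence Kira = 6.
The 6 still-open variables together cover exactly {7, 8, 9, 10, 11, 12} — 6 values for 6 variables — and 7 appears only in Dave's list, so Dave = 7.
Among the 5 still-open variables, 11 fits only Omar (and all 5 values in {8, 9, 10, 11, 12} must be used), so Omar = 11.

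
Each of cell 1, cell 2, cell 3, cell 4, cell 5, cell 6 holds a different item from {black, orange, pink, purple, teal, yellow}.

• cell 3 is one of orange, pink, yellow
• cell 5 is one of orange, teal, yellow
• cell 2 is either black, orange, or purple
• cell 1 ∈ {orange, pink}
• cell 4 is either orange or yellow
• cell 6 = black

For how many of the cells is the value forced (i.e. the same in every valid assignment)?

3

cell 6 must be black (only option left). Strike black from cell 2.
Among the 5 still-open variables, purple fits only cell 2 (and all 5 values in {orange, pink, purple, teal, yellow} must be used), so cell 2 = purple.
The 4 still-open variables together cover exactly {orange, pink, teal, yellow} — 4 values for 4 variables — and teal appears only in cell 5's list, so cell 5 = teal.
Determined: cell 2=purple, cell 5=teal, cell 6=black. The other cells each still have more than one consistent value. That makes 3.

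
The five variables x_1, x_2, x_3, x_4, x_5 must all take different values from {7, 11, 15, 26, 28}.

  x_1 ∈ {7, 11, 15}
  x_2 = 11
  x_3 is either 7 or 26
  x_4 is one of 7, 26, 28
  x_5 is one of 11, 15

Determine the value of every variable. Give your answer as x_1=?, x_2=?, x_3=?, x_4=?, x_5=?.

x_2 must be 11 (only option left). Remove 11 from x_1, x_5.
That leaves x_5 = 15. Eliminate 15 elsewhere: x_1.
That leaves x_1 = 7. So x_3, x_4 can't be 7.
x_3 must be 26 (only option left). Strike 26 from x_4.
x_4's domain is down to {28}, so x_4 = 28.

x_1=7, x_2=11, x_3=26, x_4=28, x_5=15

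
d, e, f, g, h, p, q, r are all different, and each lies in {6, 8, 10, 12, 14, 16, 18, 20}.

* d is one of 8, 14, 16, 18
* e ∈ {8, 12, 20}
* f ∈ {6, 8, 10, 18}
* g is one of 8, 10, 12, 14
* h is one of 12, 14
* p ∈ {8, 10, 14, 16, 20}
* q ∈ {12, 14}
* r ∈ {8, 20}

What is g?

10

The 8 variables together cover exactly {6, 8, 10, 12, 14, 16, 18, 20} — 8 values for 8 variables — and 6 appears only in f's list, so f = 6.
The 7 still-open variables together cover exactly {8, 10, 12, 14, 16, 18, 20} — 7 values for 7 variables — and 18 appears only in d's list, so d = 18.
The 6 still-open variables together cover exactly {8, 10, 12, 14, 16, 20} — 6 values for 6 variables — and 16 appears only in p's list, so p = 16.
The 5 still-open variables together cover exactly {8, 10, 12, 14, 20} — 5 values for 5 variables — and 10 appears only in g's list, so g = 10.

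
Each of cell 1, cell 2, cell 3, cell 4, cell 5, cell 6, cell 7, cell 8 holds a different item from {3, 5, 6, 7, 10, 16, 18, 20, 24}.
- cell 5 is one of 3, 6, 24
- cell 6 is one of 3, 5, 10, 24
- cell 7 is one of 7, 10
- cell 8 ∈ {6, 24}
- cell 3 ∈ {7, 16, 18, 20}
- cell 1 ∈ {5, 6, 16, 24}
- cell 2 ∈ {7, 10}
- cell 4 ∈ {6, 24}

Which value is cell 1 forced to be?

16

cell 2 and cell 7 share exactly the 2 values {7, 10}; by pigeonhole those values go to them, so strike 7, 10 from cell 3, cell 6.
The 2 variables cell 4 and cell 8 are confined to {6, 24}, which locks those values in; drop them from cell 1, cell 5, cell 6.
cell 5's domain is down to {3}, so cell 5 = 3. Strike 3 from cell 6.
cell 6's domain is down to {5}, so cell 6 = 5. Eliminate 5 elsewhere: cell 1.
So cell 1 = 16.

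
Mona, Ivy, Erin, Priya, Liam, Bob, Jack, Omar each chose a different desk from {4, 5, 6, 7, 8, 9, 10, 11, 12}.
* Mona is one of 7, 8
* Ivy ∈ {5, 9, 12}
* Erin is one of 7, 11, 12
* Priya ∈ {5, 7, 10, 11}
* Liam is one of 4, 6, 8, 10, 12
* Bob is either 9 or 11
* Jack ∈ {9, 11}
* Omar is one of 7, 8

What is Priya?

10

The 2 variables Mona and Omar are confined to {7, 8}, which locks those values in; drop them from Erin, Priya, Liam.
Bob and Jack share exactly the 2 values {9, 11}; by pigeonhole those values go to them, so strike 9, 11 from Ivy, Erin, Priya.
Erin has just one choice, so Erin = 12. So Ivy, Liam can't be 12.
Ivy has just one choice, so Ivy = 5. So Priya can't be 5.
So Priya = 10.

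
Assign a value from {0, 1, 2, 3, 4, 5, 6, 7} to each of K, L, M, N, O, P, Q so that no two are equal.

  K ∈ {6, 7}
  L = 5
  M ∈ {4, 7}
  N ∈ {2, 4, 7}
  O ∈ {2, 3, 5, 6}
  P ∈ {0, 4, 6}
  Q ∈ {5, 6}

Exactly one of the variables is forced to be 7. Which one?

L must be 5 (only option left). Eliminate 5 elsewhere: O, Q.
That leaves Q = 6. Eliminate 6 elsewhere: K, O, P.
So 7 goes to K.

K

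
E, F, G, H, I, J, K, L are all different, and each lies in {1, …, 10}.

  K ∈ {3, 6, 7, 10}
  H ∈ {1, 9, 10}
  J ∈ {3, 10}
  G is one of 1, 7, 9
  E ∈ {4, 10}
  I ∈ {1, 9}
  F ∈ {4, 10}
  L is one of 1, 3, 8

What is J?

The 8 variables draw from only 8 values {1, 3, 4, 6, 7, 8, 9, 10}, so each is used; only K can be 6, hence K = 6.
The 7 still-open variables together cover exactly {1, 3, 4, 7, 8, 9, 10} — 7 values for 7 variables — and 7 appears only in G's list, so G = 7.
The 6 still-open variables draw from only 6 values {1, 3, 4, 8, 9, 10}, so each is used; only L can be 8, hence L = 8.
Among the 5 still-open variables, 3 fits only J (and all 5 values in {1, 3, 4, 9, 10} must be used), so J = 3.

3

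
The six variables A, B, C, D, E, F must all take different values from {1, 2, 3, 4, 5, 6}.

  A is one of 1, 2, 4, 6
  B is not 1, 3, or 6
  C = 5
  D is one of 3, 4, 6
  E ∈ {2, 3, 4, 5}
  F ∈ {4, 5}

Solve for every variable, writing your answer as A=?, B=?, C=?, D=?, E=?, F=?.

C's domain is down to {5}, so C = 5. Remove 5 from B, E, F.
F has just one choice, so F = 4. Remove 4 from A, B, D, E.
B has just one choice, so B = 2. Eliminate 2 elsewhere: A, E.
E has just one choice, so E = 3. So D can't be 3.
D has just one choice, so D = 6. Eliminate 6 elsewhere: A.
A's domain is down to {1}, so A = 1.

A=1, B=2, C=5, D=6, E=3, F=4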